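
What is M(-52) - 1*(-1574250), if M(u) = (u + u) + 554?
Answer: 1574700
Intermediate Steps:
M(u) = 554 + 2*u (M(u) = 2*u + 554 = 554 + 2*u)
M(-52) - 1*(-1574250) = (554 + 2*(-52)) - 1*(-1574250) = (554 - 104) + 1574250 = 450 + 1574250 = 1574700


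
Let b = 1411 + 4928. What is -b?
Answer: -6339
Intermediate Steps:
b = 6339
-b = -1*6339 = -6339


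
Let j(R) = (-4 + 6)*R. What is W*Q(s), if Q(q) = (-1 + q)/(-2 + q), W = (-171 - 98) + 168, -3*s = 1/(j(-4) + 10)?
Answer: -707/13 ≈ -54.385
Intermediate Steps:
j(R) = 2*R
s = -⅙ (s = -1/(3*(2*(-4) + 10)) = -1/(3*(-8 + 10)) = -⅓/2 = -⅓*½ = -⅙ ≈ -0.16667)
W = -101 (W = -269 + 168 = -101)
Q(q) = (-1 + q)/(-2 + q)
W*Q(s) = -101*(-1 - ⅙)/(-2 - ⅙) = -101*(-7)/((-13/6)*6) = -(-606)*(-7)/(13*6) = -101*7/13 = -707/13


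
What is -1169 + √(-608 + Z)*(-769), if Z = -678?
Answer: -1169 - 769*I*√1286 ≈ -1169.0 - 27577.0*I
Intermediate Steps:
-1169 + √(-608 + Z)*(-769) = -1169 + √(-608 - 678)*(-769) = -1169 + √(-1286)*(-769) = -1169 + (I*√1286)*(-769) = -1169 - 769*I*√1286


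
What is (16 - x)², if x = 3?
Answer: 169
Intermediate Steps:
(16 - x)² = (16 - 1*3)² = (16 - 3)² = 13² = 169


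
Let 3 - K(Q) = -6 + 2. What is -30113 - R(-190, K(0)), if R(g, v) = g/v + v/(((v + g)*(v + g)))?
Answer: -7052816938/234423 ≈ -30086.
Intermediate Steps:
K(Q) = 7 (K(Q) = 3 - (-6 + 2) = 3 - 1*(-4) = 3 + 4 = 7)
R(g, v) = g/v + v/(g + v)² (R(g, v) = g/v + v/(((g + v)*(g + v))) = g/v + v/((g + v)²) = g/v + v/(g + v)²)
-30113 - R(-190, K(0)) = -30113 - (-190/7 + 7/(-190 + 7)²) = -30113 - (-190*⅐ + 7/(-183)²) = -30113 - (-190/7 + 7*(1/33489)) = -30113 - (-190/7 + 7/33489) = -30113 - 1*(-6362861/234423) = -30113 + 6362861/234423 = -7052816938/234423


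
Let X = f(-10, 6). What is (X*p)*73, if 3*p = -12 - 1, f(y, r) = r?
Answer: -1898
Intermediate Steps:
X = 6
p = -13/3 (p = (-12 - 1)/3 = (1/3)*(-13) = -13/3 ≈ -4.3333)
(X*p)*73 = (6*(-13/3))*73 = -26*73 = -1898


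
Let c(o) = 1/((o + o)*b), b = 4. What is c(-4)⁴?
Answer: 1/1048576 ≈ 9.5367e-7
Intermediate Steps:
c(o) = 1/(8*o) (c(o) = 1/((o + o)*4) = (¼)/(2*o) = (1/(2*o))*(¼) = 1/(8*o))
c(-4)⁴ = ((⅛)/(-4))⁴ = ((⅛)*(-¼))⁴ = (-1/32)⁴ = 1/1048576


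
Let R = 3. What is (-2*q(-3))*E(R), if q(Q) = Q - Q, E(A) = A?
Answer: 0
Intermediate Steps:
q(Q) = 0
(-2*q(-3))*E(R) = -2*0*3 = 0*3 = 0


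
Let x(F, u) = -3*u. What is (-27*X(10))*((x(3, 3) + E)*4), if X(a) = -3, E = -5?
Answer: -4536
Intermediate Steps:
(-27*X(10))*((x(3, 3) + E)*4) = (-27*(-3))*((-3*3 - 5)*4) = 81*((-9 - 5)*4) = 81*(-14*4) = 81*(-56) = -4536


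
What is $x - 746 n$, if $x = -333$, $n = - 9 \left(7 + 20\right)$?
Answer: $180945$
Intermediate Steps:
$n = -243$ ($n = \left(-9\right) 27 = -243$)
$x - 746 n = -333 - -181278 = -333 + 181278 = 180945$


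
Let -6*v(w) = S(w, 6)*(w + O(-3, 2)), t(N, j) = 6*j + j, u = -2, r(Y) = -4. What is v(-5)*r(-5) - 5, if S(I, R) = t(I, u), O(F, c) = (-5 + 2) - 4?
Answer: 107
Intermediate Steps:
O(F, c) = -7 (O(F, c) = -3 - 4 = -7)
t(N, j) = 7*j
S(I, R) = -14 (S(I, R) = 7*(-2) = -14)
v(w) = -49/3 + 7*w/3 (v(w) = -(-7)*(w - 7)/3 = -(-7)*(-7 + w)/3 = -(98 - 14*w)/6 = -49/3 + 7*w/3)
v(-5)*r(-5) - 5 = (-49/3 + (7/3)*(-5))*(-4) - 5 = (-49/3 - 35/3)*(-4) - 5 = -28*(-4) - 5 = 112 - 5 = 107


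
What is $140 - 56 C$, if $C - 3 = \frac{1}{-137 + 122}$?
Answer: $- \frac{364}{15} \approx -24.267$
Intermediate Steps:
$C = \frac{44}{15}$ ($C = 3 + \frac{1}{-137 + 122} = 3 + \frac{1}{-15} = 3 - \frac{1}{15} = \frac{44}{15} \approx 2.9333$)
$140 - 56 C = 140 - \frac{2464}{15} = - \frac{364}{15}$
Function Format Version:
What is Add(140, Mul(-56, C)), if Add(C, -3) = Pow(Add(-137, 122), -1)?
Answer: Rational(-364, 15) ≈ -24.267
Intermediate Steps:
C = Rational(44, 15) (C = Add(3, Pow(Add(-137, 122), -1)) = Add(3, Pow(-15, -1)) = Add(3, Rational(-1, 15)) = Rational(44, 15) ≈ 2.9333)
Add(140, Mul(-56, C)) = Add(140, Mul(-56, Rational(44, 15))) = Add(140, Rational(-2464, 15)) = Rational(-364, 15)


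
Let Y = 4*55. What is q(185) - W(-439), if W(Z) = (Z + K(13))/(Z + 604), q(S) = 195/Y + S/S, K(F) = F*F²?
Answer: -1929/220 ≈ -8.7682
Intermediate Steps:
Y = 220
K(F) = F³
q(S) = 83/44 (q(S) = 195/220 + S/S = 195*(1/220) + 1 = 39/44 + 1 = 83/44)
W(Z) = (2197 + Z)/(604 + Z) (W(Z) = (Z + 13³)/(Z + 604) = (Z + 2197)/(604 + Z) = (2197 + Z)/(604 + Z))
q(185) - W(-439) = 83/44 - (2197 - 439)/(604 - 439) = 83/44 - 1758/165 = 83/44 - 1*586/55 = 83/44 - 586/55 = -1929/220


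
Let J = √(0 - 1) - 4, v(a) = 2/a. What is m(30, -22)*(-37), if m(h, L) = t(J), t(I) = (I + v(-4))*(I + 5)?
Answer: 407/2 + 259*I/2 ≈ 203.5 + 129.5*I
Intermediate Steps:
J = -4 + I (J = √(-1) - 4 = I - 4 = -4 + I ≈ -4.0 + 1.0*I)
t(I) = (5 + I)*(-½ + I) (t(I) = (I + 2/(-4))*(I + 5) = (I + 2*(-¼))*(5 + I) = (I - ½)*(5 + I) = (-½ + I)*(5 + I) = (5 + I)*(-½ + I))
m(h, L) = -41/2 + (-4 + I)² + 9*I/2 (m(h, L) = -5/2 + (-4 + I)² + 9*(-4 + I)/2 = -5/2 + (-4 + I)² + (-18 + 9*I/2) = -41/2 + (-4 + I)² + 9*I/2)
m(30, -22)*(-37) = (-11/2 - 7*I/2)*(-37) = 407/2 + 259*I/2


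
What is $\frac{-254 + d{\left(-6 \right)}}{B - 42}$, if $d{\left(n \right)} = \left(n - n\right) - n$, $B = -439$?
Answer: $\frac{248}{481} \approx 0.51559$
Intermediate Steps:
$d{\left(n \right)} = - n$ ($d{\left(n \right)} = 0 - n = - n$)
$\frac{-254 + d{\left(-6 \right)}}{B - 42} = \frac{-254 - -6}{-439 - 42} = \frac{-254 + 6}{-481} = \left(-248\right) \left(- \frac{1}{481}\right) = \frac{248}{481}$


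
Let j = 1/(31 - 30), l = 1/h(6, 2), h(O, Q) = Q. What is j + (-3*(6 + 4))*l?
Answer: -14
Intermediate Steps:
l = ½ (l = 1/2 = ½ ≈ 0.50000)
j = 1 (j = 1/1 = 1)
j + (-3*(6 + 4))*l = 1 - 3*(6 + 4)*(½) = 1 - 3*10*(½) = 1 - 30*½ = 1 - 15 = -14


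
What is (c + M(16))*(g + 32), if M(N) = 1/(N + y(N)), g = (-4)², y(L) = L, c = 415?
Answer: 39843/2 ≈ 19922.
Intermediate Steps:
g = 16
M(N) = 1/(2*N) (M(N) = 1/(N + N) = 1/(2*N))
(c + M(16))*(g + 32) = (415 + (½)/16)*(16 + 32) = (415 + (½)*(1/16))*48 = (415 + 1/32)*48 = (13281/32)*48 = 39843/2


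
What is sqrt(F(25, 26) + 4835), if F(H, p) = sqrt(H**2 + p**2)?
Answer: sqrt(4835 + sqrt(1301)) ≈ 69.793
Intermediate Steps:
sqrt(F(25, 26) + 4835) = sqrt(sqrt(25**2 + 26**2) + 4835) = sqrt(sqrt(625 + 676) + 4835) = sqrt(sqrt(1301) + 4835) = sqrt(4835 + sqrt(1301))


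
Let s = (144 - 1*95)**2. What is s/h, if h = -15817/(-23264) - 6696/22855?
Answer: 1276608626720/205721791 ≈ 6205.5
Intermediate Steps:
s = 2401 (s = (144 - 95)**2 = 49**2 = 2401)
h = 205721791/531698720 (h = -15817*(-1/23264) - 6696*1/22855 = 15817/23264 - 6696/22855 = 205721791/531698720 ≈ 0.38691)
s/h = 2401/(205721791/531698720) = 2401*(531698720/205721791) = 1276608626720/205721791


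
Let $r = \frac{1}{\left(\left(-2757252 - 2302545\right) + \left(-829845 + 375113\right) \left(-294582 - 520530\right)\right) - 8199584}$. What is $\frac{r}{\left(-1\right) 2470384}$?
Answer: $- \frac{1}{915633626381641552} \approx -1.0921 \cdot 10^{-18}$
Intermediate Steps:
$r = \frac{1}{370644250603}$ ($r = \frac{1}{\left(-5059797 - -370657509984\right) - 8199584} = \frac{1}{\left(-5059797 + 370657509984\right) - 8199584} = \frac{1}{370652450187 - 8199584} = \frac{1}{370644250603} \approx 2.698 \cdot 10^{-12}$)
$\frac{r}{\left(-1\right) 2470384} = \frac{1}{370644250603 \left(\left(-1\right) 2470384\right)} = \frac{1}{370644250603 \left(-2470384\right)} = \frac{1}{370644250603} \left(- \frac{1}{2470384}\right) = - \frac{1}{915633626381641552}$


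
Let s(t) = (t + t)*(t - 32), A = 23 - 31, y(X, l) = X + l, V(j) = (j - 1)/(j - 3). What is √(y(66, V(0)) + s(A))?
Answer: √6357/3 ≈ 26.577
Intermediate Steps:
V(j) = (-1 + j)/(-3 + j)
A = -8
s(t) = 2*t*(-32 + t) (s(t) = (2*t)*(-32 + t) = 2*t*(-32 + t))
√(y(66, V(0)) + s(A)) = √((66 + (-1 + 0)/(-3 + 0)) + 2*(-8)*(-32 - 8)) = √((66 - 1/(-3)) + 2*(-8)*(-40)) = √((66 - ⅓*(-1)) + 640) = √((66 + ⅓) + 640) = √(199/3 + 640) = √(2119/3) = √6357/3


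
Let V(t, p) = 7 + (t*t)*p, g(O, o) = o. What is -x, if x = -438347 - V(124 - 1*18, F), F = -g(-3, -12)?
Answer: 573186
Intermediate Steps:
F = 12 (F = -1*(-12) = 12)
V(t, p) = 7 + p*t**2 (V(t, p) = 7 + t**2*p = 7 + p*t**2)
x = -573186 (x = -438347 - (7 + 12*(124 - 1*18)**2) = -438347 - (7 + 12*(124 - 18)**2) = -438347 - (7 + 12*106**2) = -438347 - (7 + 12*11236) = -438347 - (7 + 134832) = -438347 - 1*134839 = -438347 - 134839 = -573186)
-x = -1*(-573186) = 573186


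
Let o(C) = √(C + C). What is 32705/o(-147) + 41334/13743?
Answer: 13778/4581 - 32705*I*√6/42 ≈ 3.0076 - 1907.4*I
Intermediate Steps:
o(C) = √2*√C (o(C) = √(2*C) = √2*√C)
32705/o(-147) + 41334/13743 = 32705/((√2*√(-147))) + 41334/13743 = 32705/((√2*(7*I*√3))) + 41334*(1/13743) = 32705/((7*I*√6)) + 13778/4581 = 32705*(-I*√6/42) + 13778/4581 = -32705*I*√6/42 + 13778/4581 = 13778/4581 - 32705*I*√6/42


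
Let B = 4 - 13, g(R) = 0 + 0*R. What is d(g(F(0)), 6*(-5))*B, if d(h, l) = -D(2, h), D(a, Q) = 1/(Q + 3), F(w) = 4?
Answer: 3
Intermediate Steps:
D(a, Q) = 1/(3 + Q)
g(R) = 0 (g(R) = 0 + 0 = 0)
d(h, l) = -1/(3 + h)
B = -9
d(g(F(0)), 6*(-5))*B = -1/(3 + 0)*(-9) = -1/3*(-9) = -1*⅓*(-9) = -⅓*(-9) = 3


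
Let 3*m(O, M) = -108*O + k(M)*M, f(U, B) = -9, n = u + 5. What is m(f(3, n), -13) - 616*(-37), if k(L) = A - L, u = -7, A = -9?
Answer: 69296/3 ≈ 23099.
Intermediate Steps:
k(L) = -9 - L
n = -2 (n = -7 + 5 = -2)
m(O, M) = -36*O + M*(-9 - M)/3 (m(O, M) = (-108*O + (-9 - M)*M)/3 = (-108*O + M*(-9 - M))/3 = -36*O + M*(-9 - M)/3)
m(f(3, n), -13) - 616*(-37) = (-36*(-9) - 1/3*(-13)*(9 - 13)) - 616*(-37) = (324 - 1/3*(-13)*(-4)) - 1*(-22792) = (324 - 52/3) + 22792 = 920/3 + 22792 = 69296/3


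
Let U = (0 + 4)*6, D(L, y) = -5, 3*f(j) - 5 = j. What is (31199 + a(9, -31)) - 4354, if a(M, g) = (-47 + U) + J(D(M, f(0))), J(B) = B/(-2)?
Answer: 53649/2 ≈ 26825.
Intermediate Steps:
f(j) = 5/3 + j/3
J(B) = -B/2 (J(B) = B*(-½) = -B/2)
U = 24 (U = 4*6 = 24)
a(M, g) = -41/2 (a(M, g) = (-47 + 24) - ½*(-5) = -23 + 5/2 = -41/2)
(31199 + a(9, -31)) - 4354 = (31199 - 41/2) - 4354 = 62357/2 - 4354 = 53649/2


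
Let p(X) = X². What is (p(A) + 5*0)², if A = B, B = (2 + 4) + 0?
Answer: 1296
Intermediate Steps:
B = 6 (B = 6 + 0 = 6)
A = 6
(p(A) + 5*0)² = (6² + 5*0)² = (36 + 0)² = 36² = 1296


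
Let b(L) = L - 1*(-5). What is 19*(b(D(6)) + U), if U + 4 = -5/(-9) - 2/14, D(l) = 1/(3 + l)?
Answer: 608/21 ≈ 28.952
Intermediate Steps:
b(L) = 5 + L (b(L) = L + 5 = 5 + L)
U = -226/63 (U = -4 + (-5/(-9) - 2/14) = -4 + (-5*(-⅑) - 2*1/14) = -4 + (5/9 - ⅐) = -4 + 26/63 = -226/63 ≈ -3.5873)
19*(b(D(6)) + U) = 19*((5 + 1/(3 + 6)) - 226/63) = 19*((5 + 1/9) - 226/63) = 19*((5 + ⅑) - 226/63) = 19*(46/9 - 226/63) = 19*(32/21) = 608/21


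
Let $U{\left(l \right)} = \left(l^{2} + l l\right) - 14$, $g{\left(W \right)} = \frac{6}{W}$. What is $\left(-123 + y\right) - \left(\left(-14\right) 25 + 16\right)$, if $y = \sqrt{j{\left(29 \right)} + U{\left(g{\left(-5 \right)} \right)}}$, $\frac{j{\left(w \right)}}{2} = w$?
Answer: $211 + \frac{2 \sqrt{293}}{5} \approx 217.85$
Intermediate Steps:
$j{\left(w \right)} = 2 w$
$U{\left(l \right)} = -14 + 2 l^{2}$ ($U{\left(l \right)} = \left(l^{2} + l^{2}\right) - 14 = 2 l^{2} - 14 = -14 + 2 l^{2}$)
$y = \frac{2 \sqrt{293}}{5}$ ($y = \sqrt{2 \cdot 29 - \left(14 - 2 \left(\frac{6}{-5}\right)^{2}\right)} = \sqrt{58 - \left(14 - 2 \left(6 \left(- \frac{1}{5}\right)\right)^{2}\right)} = \sqrt{58 - \left(14 - 2 \left(- \frac{6}{5}\right)^{2}\right)} = \sqrt{58 + \left(-14 + 2 \cdot \frac{36}{25}\right)} = \sqrt{58 + \left(-14 + \frac{72}{25}\right)} = \sqrt{58 - \frac{278}{25}} = \sqrt{\frac{1172}{25}} = \frac{2 \sqrt{293}}{5} \approx 6.8469$)
$\left(-123 + y\right) - \left(\left(-14\right) 25 + 16\right) = \left(-123 + \frac{2 \sqrt{293}}{5}\right) - \left(\left(-14\right) 25 + 16\right) = \left(-123 + \frac{2 \sqrt{293}}{5}\right) - \left(-350 + 16\right) = \left(-123 + \frac{2 \sqrt{293}}{5}\right) - -334 = \left(-123 + \frac{2 \sqrt{293}}{5}\right) + 334 = 211 + \frac{2 \sqrt{293}}{5}$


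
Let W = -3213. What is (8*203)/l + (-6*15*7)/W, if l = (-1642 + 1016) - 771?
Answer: -68854/71247 ≈ -0.96641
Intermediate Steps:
l = -1397 (l = -626 - 771 = -1397)
(8*203)/l + (-6*15*7)/W = (8*203)/(-1397) + (-6*15*7)/(-3213) = 1624*(-1/1397) - 90*7*(-1/3213) = -1624/1397 - 630*(-1/3213) = -1624/1397 + 10/51 = -68854/71247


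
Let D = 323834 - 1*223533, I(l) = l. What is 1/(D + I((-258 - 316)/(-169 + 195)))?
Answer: 13/1303626 ≈ 9.9722e-6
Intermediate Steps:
D = 100301 (D = 323834 - 223533 = 100301)
1/(D + I((-258 - 316)/(-169 + 195))) = 1/(100301 + (-258 - 316)/(-169 + 195)) = 1/(100301 - 574/26) = 1/(100301 - 574*1/26) = 1/(100301 - 287/13) = 1/(1303626/13) = 13/1303626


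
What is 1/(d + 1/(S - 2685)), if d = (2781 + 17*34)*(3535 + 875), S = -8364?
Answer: 11049/163670936309 ≈ 6.7507e-8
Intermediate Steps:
d = 14813190 (d = (2781 + 578)*4410 = 3359*4410 = 14813190)
1/(d + 1/(S - 2685)) = 1/(14813190 + 1/(-8364 - 2685)) = 1/(14813190 + 1/(-11049)) = 1/(14813190 - 1/11049) = 1/(163670936309/11049) = 11049/163670936309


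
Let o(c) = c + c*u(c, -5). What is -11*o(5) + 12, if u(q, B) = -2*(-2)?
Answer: -263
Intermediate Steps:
u(q, B) = 4
o(c) = 5*c (o(c) = c + c*4 = c + 4*c = 5*c)
-11*o(5) + 12 = -55*5 + 12 = -11*25 + 12 = -275 + 12 = -263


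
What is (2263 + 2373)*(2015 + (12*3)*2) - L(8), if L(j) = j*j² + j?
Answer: 9674812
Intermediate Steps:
L(j) = j + j³ (L(j) = j³ + j = j + j³)
(2263 + 2373)*(2015 + (12*3)*2) - L(8) = (2263 + 2373)*(2015 + (12*3)*2) - (8 + 8³) = 4636*(2015 + 36*2) - (8 + 512) = 4636*(2015 + 72) - 1*520 = 4636*2087 - 520 = 9675332 - 520 = 9674812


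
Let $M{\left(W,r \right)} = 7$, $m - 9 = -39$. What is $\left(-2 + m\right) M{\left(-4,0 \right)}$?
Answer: $-224$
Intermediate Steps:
$m = -30$ ($m = 9 - 39 = -30$)
$\left(-2 + m\right) M{\left(-4,0 \right)} = \left(-2 - 30\right) 7 = \left(-32\right) 7 = -224$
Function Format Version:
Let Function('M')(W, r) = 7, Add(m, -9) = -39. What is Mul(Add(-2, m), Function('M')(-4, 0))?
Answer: -224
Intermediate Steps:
m = -30 (m = Add(9, -39) = -30)
Mul(Add(-2, m), Function('M')(-4, 0)) = Mul(Add(-2, -30), 7) = Mul(-32, 7) = -224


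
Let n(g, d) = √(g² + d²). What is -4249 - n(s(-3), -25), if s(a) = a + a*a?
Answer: -4249 - √661 ≈ -4274.7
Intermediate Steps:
s(a) = a + a²
n(g, d) = √(d² + g²)
-4249 - n(s(-3), -25) = -4249 - √((-25)² + (-3*(1 - 3))²) = -4249 - √(625 + (-3*(-2))²) = -4249 - √(625 + 6²) = -4249 - √(625 + 36) = -4249 - √661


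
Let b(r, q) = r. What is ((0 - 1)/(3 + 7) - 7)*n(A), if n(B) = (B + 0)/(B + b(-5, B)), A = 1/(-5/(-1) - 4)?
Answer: 71/40 ≈ 1.7750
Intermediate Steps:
A = 1 (A = 1/(-5*(-1) - 4) = 1/(5 - 4) = 1/1 = 1)
n(B) = B/(-5 + B) (n(B) = (B + 0)/(B - 5) = B/(-5 + B))
((0 - 1)/(3 + 7) - 7)*n(A) = ((0 - 1)/(3 + 7) - 7)*(1/(-5 + 1)) = (-1/10 - 7)*(1/(-4)) = (-1*⅒ - 7)*(1*(-¼)) = (-⅒ - 7)*(-¼) = -71/10*(-¼) = 71/40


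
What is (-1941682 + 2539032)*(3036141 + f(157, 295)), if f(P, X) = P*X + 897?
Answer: 1841840914550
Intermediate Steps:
f(P, X) = 897 + P*X
(-1941682 + 2539032)*(3036141 + f(157, 295)) = (-1941682 + 2539032)*(3036141 + (897 + 157*295)) = 597350*(3036141 + (897 + 46315)) = 597350*(3036141 + 47212) = 597350*3083353 = 1841840914550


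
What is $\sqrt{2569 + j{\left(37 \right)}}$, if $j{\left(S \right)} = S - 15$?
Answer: $\sqrt{2591} \approx 50.902$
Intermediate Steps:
$j{\left(S \right)} = -15 + S$
$\sqrt{2569 + j{\left(37 \right)}} = \sqrt{2569 + \left(-15 + 37\right)} = \sqrt{2569 + 22} = \sqrt{2591}$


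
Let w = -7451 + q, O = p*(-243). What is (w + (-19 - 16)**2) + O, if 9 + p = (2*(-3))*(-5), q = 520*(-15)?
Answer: -19129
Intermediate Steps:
q = -7800
p = 21 (p = -9 + (2*(-3))*(-5) = -9 - 6*(-5) = -9 + 30 = 21)
O = -5103 (O = 21*(-243) = -5103)
w = -15251 (w = -7451 - 7800 = -15251)
(w + (-19 - 16)**2) + O = (-15251 + (-19 - 16)**2) - 5103 = (-15251 + (-35)**2) - 5103 = (-15251 + 1225) - 5103 = -14026 - 5103 = -19129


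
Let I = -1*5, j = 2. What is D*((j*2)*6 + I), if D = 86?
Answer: 1634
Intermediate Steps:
I = -5
D*((j*2)*6 + I) = 86*((2*2)*6 - 5) = 86*(4*6 - 5) = 86*(24 - 5) = 86*19 = 1634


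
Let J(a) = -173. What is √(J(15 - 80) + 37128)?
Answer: √36955 ≈ 192.24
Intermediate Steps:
√(J(15 - 80) + 37128) = √(-173 + 37128) = √36955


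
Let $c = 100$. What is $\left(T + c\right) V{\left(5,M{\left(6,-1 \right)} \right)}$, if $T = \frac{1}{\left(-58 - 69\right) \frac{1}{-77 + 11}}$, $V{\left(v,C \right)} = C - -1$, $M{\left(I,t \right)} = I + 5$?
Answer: $\frac{153192}{127} \approx 1206.2$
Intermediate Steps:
$M{\left(I,t \right)} = 5 + I$
$V{\left(v,C \right)} = 1 + C$ ($V{\left(v,C \right)} = C + 1 = 1 + C$)
$T = \frac{66}{127}$ ($T = \frac{1}{\left(-127\right) \frac{1}{-66}} = \frac{1}{\left(-127\right) \left(- \frac{1}{66}\right)} = \frac{1}{\frac{127}{66}} = \frac{66}{127} \approx 0.51968$)
$\left(T + c\right) V{\left(5,M{\left(6,-1 \right)} \right)} = \left(\frac{66}{127} + 100\right) \left(1 + \left(5 + 6\right)\right) = \frac{12766 \left(1 + 11\right)}{127} = \frac{12766}{127} \cdot 12 = \frac{153192}{127}$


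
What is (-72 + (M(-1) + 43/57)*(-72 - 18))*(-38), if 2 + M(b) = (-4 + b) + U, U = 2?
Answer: -11784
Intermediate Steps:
M(b) = -4 + b (M(b) = -2 + ((-4 + b) + 2) = -2 + (-2 + b) = -4 + b)
(-72 + (M(-1) + 43/57)*(-72 - 18))*(-38) = (-72 + ((-4 - 1) + 43/57)*(-72 - 18))*(-38) = (-72 + (-5 + 43*(1/57))*(-90))*(-38) = (-72 + (-5 + 43/57)*(-90))*(-38) = (-72 - 242/57*(-90))*(-38) = (-72 + 7260/19)*(-38) = (5892/19)*(-38) = -11784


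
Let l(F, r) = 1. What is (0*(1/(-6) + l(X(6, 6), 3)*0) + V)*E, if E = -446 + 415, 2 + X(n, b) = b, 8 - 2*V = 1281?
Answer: 39463/2 ≈ 19732.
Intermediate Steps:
V = -1273/2 (V = 4 - ½*1281 = 4 - 1281/2 = -1273/2 ≈ -636.50)
X(n, b) = -2 + b
E = -31
(0*(1/(-6) + l(X(6, 6), 3)*0) + V)*E = (0*(1/(-6) + 1*0) - 1273/2)*(-31) = (0*(-⅙ + 0) - 1273/2)*(-31) = (0*(-⅙) - 1273/2)*(-31) = (0 - 1273/2)*(-31) = -1273/2*(-31) = 39463/2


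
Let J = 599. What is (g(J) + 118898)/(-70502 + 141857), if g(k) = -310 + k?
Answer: 39729/23785 ≈ 1.6703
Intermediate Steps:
(g(J) + 118898)/(-70502 + 141857) = ((-310 + 599) + 118898)/(-70502 + 141857) = (289 + 118898)/71355 = 119187*(1/71355) = 39729/23785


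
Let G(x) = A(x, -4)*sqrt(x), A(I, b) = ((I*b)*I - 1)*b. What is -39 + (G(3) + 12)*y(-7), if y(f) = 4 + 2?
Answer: 33 + 888*sqrt(3) ≈ 1571.1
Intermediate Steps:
y(f) = 6
A(I, b) = b*(-1 + b*I**2) (A(I, b) = (b*I**2 - 1)*b = (-1 + b*I**2)*b = b*(-1 + b*I**2))
G(x) = sqrt(x)*(4 + 16*x**2) (G(x) = (-4*(-1 - 4*x**2))*sqrt(x) = (4 + 16*x**2)*sqrt(x) = sqrt(x)*(4 + 16*x**2))
-39 + (G(3) + 12)*y(-7) = -39 + (sqrt(3)*(4 + 16*3**2) + 12)*6 = -39 + (sqrt(3)*(4 + 16*9) + 12)*6 = -39 + (sqrt(3)*(4 + 144) + 12)*6 = -39 + (sqrt(3)*148 + 12)*6 = -39 + (148*sqrt(3) + 12)*6 = -39 + (12 + 148*sqrt(3))*6 = -39 + (72 + 888*sqrt(3)) = 33 + 888*sqrt(3)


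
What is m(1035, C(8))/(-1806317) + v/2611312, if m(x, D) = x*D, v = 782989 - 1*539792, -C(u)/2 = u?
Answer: 482534202169/4716857257904 ≈ 0.10230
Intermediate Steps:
C(u) = -2*u
v = 243197 (v = 782989 - 539792 = 243197)
m(x, D) = D*x
m(1035, C(8))/(-1806317) + v/2611312 = (-2*8*1035)/(-1806317) + 243197/2611312 = -16*1035*(-1/1806317) + 243197*(1/2611312) = -16560*(-1/1806317) + 243197/2611312 = 16560/1806317 + 243197/2611312 = 482534202169/4716857257904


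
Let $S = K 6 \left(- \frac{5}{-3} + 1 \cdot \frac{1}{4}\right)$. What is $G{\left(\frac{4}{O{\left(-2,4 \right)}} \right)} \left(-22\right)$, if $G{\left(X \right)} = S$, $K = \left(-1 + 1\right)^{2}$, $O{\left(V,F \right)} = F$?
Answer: $0$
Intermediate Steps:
$K = 0$ ($K = 0^{2} = 0$)
$S = 0$ ($S = 0 \cdot 6 \left(- \frac{5}{-3} + 1 \cdot \frac{1}{4}\right) = 0 \cdot 6 \left(\left(-5\right) \left(- \frac{1}{3}\right) + 1 \cdot \frac{1}{4}\right) = 0 \cdot 6 \left(\frac{5}{3} + \frac{1}{4}\right) = 0 \cdot 6 \cdot \frac{23}{12} = 0 \cdot \frac{23}{2} = 0$)
$G{\left(X \right)} = 0$
$G{\left(\frac{4}{O{\left(-2,4 \right)}} \right)} \left(-22\right) = 0 \left(-22\right) = 0$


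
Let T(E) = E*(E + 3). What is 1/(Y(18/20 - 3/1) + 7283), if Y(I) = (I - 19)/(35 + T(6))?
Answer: 890/6481659 ≈ 0.00013731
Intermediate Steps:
T(E) = E*(3 + E)
Y(I) = -19/89 + I/89 (Y(I) = (I - 19)/(35 + 6*(3 + 6)) = (-19 + I)/(35 + 6*9) = (-19 + I)/(35 + 54) = (-19 + I)/89 = (-19 + I)*(1/89) = -19/89 + I/89)
1/(Y(18/20 - 3/1) + 7283) = 1/((-19/89 + (18/20 - 3/1)/89) + 7283) = 1/((-19/89 + (18*(1/20) - 3*1)/89) + 7283) = 1/((-19/89 + (9/10 - 3)/89) + 7283) = 1/((-19/89 + (1/89)*(-21/10)) + 7283) = 1/((-19/89 - 21/890) + 7283) = 1/(-211/890 + 7283) = 1/(6481659/890) = 890/6481659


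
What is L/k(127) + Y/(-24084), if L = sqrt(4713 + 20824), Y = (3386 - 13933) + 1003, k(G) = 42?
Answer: 2386/6021 + sqrt(25537)/42 ≈ 4.2011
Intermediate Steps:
Y = -9544 (Y = -10547 + 1003 = -9544)
L = sqrt(25537) ≈ 159.80
L/k(127) + Y/(-24084) = sqrt(25537)/42 - 9544/(-24084) = sqrt(25537)*(1/42) - 9544*(-1/24084) = sqrt(25537)/42 + 2386/6021 = 2386/6021 + sqrt(25537)/42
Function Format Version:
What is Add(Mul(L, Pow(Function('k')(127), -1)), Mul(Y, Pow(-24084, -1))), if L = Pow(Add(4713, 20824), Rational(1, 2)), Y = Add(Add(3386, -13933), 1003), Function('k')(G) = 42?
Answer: Add(Rational(2386, 6021), Mul(Rational(1, 42), Pow(25537, Rational(1, 2)))) ≈ 4.2011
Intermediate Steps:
Y = -9544 (Y = Add(-10547, 1003) = -9544)
L = Pow(25537, Rational(1, 2)) ≈ 159.80
Add(Mul(L, Pow(Function('k')(127), -1)), Mul(Y, Pow(-24084, -1))) = Add(Mul(Pow(25537, Rational(1, 2)), Pow(42, -1)), Mul(-9544, Pow(-24084, -1))) = Add(Mul(Pow(25537, Rational(1, 2)), Rational(1, 42)), Mul(-9544, Rational(-1, 24084))) = Add(Mul(Rational(1, 42), Pow(25537, Rational(1, 2))), Rational(2386, 6021)) = Add(Rational(2386, 6021), Mul(Rational(1, 42), Pow(25537, Rational(1, 2))))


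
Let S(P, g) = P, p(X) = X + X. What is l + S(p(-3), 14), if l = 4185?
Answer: 4179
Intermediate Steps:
p(X) = 2*X
l + S(p(-3), 14) = 4185 + 2*(-3) = 4185 - 6 = 4179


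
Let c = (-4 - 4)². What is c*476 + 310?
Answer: 30774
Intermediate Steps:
c = 64 (c = (-8)² = 64)
c*476 + 310 = 64*476 + 310 = 30464 + 310 = 30774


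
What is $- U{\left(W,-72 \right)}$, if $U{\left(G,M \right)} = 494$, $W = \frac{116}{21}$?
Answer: $-494$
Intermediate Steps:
$W = \frac{116}{21}$ ($W = 116 \cdot \frac{1}{21} = \frac{116}{21} \approx 5.5238$)
$- U{\left(W,-72 \right)} = \left(-1\right) 494 = -494$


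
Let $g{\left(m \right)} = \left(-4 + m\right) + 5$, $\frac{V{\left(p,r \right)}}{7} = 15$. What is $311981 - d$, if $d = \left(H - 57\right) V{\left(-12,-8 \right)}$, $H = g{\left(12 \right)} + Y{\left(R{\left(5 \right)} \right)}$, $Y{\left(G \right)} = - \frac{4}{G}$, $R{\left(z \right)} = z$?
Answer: $316685$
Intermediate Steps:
$V{\left(p,r \right)} = 105$ ($V{\left(p,r \right)} = 7 \cdot 15 = 105$)
$g{\left(m \right)} = 1 + m$
$H = \frac{61}{5}$ ($H = \left(1 + 12\right) - \frac{4}{5} = 13 - \frac{4}{5} = \frac{61}{5} \approx 12.2$)
$d = -4704$ ($d = \left(\frac{61}{5} - 57\right) 105 = \left(- \frac{224}{5}\right) 105 = -4704$)
$311981 - d = 311981 - -4704 = 311981 + 4704 = 316685$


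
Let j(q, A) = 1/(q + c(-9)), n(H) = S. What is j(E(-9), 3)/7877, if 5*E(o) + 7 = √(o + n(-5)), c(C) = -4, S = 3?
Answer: -9/385973 - I*√6/1157919 ≈ -2.3318e-5 - 2.1154e-6*I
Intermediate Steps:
n(H) = 3
E(o) = -7/5 + √(3 + o)/5 (E(o) = -7/5 + √(o + 3)/5 = -7/5 + √(3 + o)/5)
j(q, A) = 1/(-4 + q) (j(q, A) = 1/(q - 4) = 1/(-4 + q))
j(E(-9), 3)/7877 = 1/(-4 + (-7/5 + √(3 - 9)/5)*7877) = (1/7877)/(-4 + (-7/5 + √(-6)/5)) = (1/7877)/(-4 + (-7/5 + (I*√6)/5)) = (1/7877)/(-4 + (-7/5 + I*√6/5)) = (1/7877)/(-27/5 + I*√6/5) = 1/(7877*(-27/5 + I*√6/5))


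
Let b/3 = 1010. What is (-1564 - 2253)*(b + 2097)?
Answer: -19569759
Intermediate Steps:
b = 3030 (b = 3*1010 = 3030)
(-1564 - 2253)*(b + 2097) = (-1564 - 2253)*(3030 + 2097) = -3817*5127 = -19569759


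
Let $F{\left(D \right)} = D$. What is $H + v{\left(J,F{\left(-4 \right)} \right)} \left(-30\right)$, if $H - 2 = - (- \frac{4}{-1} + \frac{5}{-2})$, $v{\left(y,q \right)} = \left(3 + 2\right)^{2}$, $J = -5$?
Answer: $- \frac{1499}{2} \approx -749.5$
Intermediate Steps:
$v{\left(y,q \right)} = 25$ ($v{\left(y,q \right)} = 5^{2} = 25$)
$H = \frac{1}{2}$ ($H = 2 - \left(- \frac{4}{-1} + \frac{5}{-2}\right) = 2 - \left(\left(-4\right) \left(-1\right) + 5 \left(- \frac{1}{2}\right)\right) = 2 - \left(4 - \frac{5}{2}\right) = 2 - \frac{3}{2} = \frac{1}{2} \approx 0.5$)
$H + v{\left(J,F{\left(-4 \right)} \right)} \left(-30\right) = \frac{1}{2} + 25 \left(-30\right) = \frac{1}{2} - 750 = - \frac{1499}{2}$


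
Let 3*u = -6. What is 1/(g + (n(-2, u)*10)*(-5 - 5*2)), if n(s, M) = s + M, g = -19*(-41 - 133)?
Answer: 1/3906 ≈ 0.00025602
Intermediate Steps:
u = -2 (u = (⅓)*(-6) = -2)
g = 3306 (g = -19*(-174) = 3306)
n(s, M) = M + s
1/(g + (n(-2, u)*10)*(-5 - 5*2)) = 1/(3306 + ((-2 - 2)*10)*(-5 - 5*2)) = 1/(3306 + (-4*10)*(-5 - 10)) = 1/(3306 - 40*(-15)) = 1/(3306 + 600) = 1/3906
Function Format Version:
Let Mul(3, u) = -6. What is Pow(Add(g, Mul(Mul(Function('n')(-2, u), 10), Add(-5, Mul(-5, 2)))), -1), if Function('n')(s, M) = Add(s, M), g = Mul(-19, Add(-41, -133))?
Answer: Rational(1, 3906) ≈ 0.00025602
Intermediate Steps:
u = -2 (u = Mul(Rational(1, 3), -6) = -2)
g = 3306 (g = Mul(-19, -174) = 3306)
Function('n')(s, M) = Add(M, s)
Pow(Add(g, Mul(Mul(Function('n')(-2, u), 10), Add(-5, Mul(-5, 2)))), -1) = Pow(Add(3306, Mul(Mul(Add(-2, -2), 10), Add(-5, Mul(-5, 2)))), -1) = Pow(Add(3306, Mul(Mul(-4, 10), Add(-5, -10))), -1) = Pow(Add(3306, Mul(-40, -15)), -1) = Pow(Add(3306, 600), -1) = Pow(3906, -1) = Rational(1, 3906)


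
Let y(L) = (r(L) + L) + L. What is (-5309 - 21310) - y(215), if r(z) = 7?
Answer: -27056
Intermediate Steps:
y(L) = 7 + 2*L (y(L) = (7 + L) + L = 7 + 2*L)
(-5309 - 21310) - y(215) = (-5309 - 21310) - (7 + 2*215) = -26619 - (7 + 430) = -26619 - 1*437 = -26619 - 437 = -27056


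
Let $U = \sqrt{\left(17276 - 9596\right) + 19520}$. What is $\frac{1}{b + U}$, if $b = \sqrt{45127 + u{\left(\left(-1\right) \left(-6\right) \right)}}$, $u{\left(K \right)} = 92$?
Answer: $\frac{1}{\sqrt{45219} + 40 \sqrt{17}} \approx 0.0026485$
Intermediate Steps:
$b = \sqrt{45219}$ ($b = \sqrt{45127 + 92} = \sqrt{45219} \approx 212.65$)
$U = 40 \sqrt{17}$ ($U = \sqrt{\left(17276 - 9596\right) + 19520} = \sqrt{7680 + 19520} = \sqrt{27200} = 40 \sqrt{17} \approx 164.92$)
$\frac{1}{b + U} = \frac{1}{\sqrt{45219} + 40 \sqrt{17}}$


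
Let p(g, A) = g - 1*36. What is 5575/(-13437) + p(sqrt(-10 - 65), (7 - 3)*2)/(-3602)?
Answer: -9798709/24200037 - 5*I*sqrt(3)/3602 ≈ -0.4049 - 0.0024043*I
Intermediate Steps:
p(g, A) = -36 + g (p(g, A) = g - 36 = -36 + g)
5575/(-13437) + p(sqrt(-10 - 65), (7 - 3)*2)/(-3602) = 5575/(-13437) + (-36 + sqrt(-10 - 65))/(-3602) = 5575*(-1/13437) + (-36 + sqrt(-75))*(-1/3602) = -5575/13437 + (-36 + 5*I*sqrt(3))*(-1/3602) = -5575/13437 + (18/1801 - 5*I*sqrt(3)/3602) = -9798709/24200037 - 5*I*sqrt(3)/3602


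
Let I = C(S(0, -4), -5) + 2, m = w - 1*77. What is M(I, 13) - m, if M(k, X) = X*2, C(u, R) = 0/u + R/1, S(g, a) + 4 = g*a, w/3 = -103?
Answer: 412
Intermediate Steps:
w = -309 (w = 3*(-103) = -309)
S(g, a) = -4 + a*g (S(g, a) = -4 + g*a = -4 + a*g)
m = -386 (m = -309 - 1*77 = -309 - 77 = -386)
C(u, R) = R (C(u, R) = 0 + R*1 = 0 + R = R)
I = -3 (I = -5 + 2 = -3)
M(k, X) = 2*X
M(I, 13) - m = 2*13 - 1*(-386) = 26 + 386 = 412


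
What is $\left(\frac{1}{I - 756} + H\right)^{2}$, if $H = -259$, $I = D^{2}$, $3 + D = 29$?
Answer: $\frac{429359841}{6400} \approx 67088.0$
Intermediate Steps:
$D = 26$ ($D = -3 + 29 = 26$)
$I = 676$ ($I = 26^{2} = 676$)
$\left(\frac{1}{I - 756} + H\right)^{2} = \left(\frac{1}{676 - 756} - 259\right)^{2} = \left(\frac{1}{-80} - 259\right)^{2} = \left(- \frac{1}{80} - 259\right)^{2} = \left(- \frac{20721}{80}\right)^{2} = \frac{429359841}{6400}$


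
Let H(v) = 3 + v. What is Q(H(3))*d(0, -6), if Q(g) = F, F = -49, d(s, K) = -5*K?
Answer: -1470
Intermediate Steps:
Q(g) = -49
Q(H(3))*d(0, -6) = -(-245)*(-6) = -49*30 = -1470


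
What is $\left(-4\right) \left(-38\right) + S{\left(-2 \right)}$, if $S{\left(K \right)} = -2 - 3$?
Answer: $147$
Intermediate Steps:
$S{\left(K \right)} = -5$ ($S{\left(K \right)} = -2 - 3 = -5$)
$\left(-4\right) \left(-38\right) + S{\left(-2 \right)} = \left(-4\right) \left(-38\right) - 5 = 152 - 5 = 147$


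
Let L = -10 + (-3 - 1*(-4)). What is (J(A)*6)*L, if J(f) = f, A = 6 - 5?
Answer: -54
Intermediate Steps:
A = 1
L = -9 (L = -10 + (-3 + 4) = -10 + 1 = -9)
(J(A)*6)*L = (1*6)*(-9) = 6*(-9) = -54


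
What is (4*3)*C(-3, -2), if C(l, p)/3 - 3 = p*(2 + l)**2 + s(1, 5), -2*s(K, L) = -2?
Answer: 72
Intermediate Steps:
s(K, L) = 1 (s(K, L) = -1/2*(-2) = 1)
C(l, p) = 12 + 3*p*(2 + l)**2 (C(l, p) = 9 + 3*(p*(2 + l)**2 + 1) = 9 + 3*(1 + p*(2 + l)**2) = 9 + (3 + 3*p*(2 + l)**2) = 12 + 3*p*(2 + l)**2)
(4*3)*C(-3, -2) = (4*3)*(12 + 3*(-2)*(2 - 3)**2) = 12*(12 + 3*(-2)*(-1)**2) = 12*(12 + 3*(-2)*1) = 12*(12 - 6) = 12*6 = 72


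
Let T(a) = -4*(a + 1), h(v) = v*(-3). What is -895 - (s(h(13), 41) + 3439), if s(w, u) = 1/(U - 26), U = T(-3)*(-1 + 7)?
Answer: -95349/22 ≈ -4334.0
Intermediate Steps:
h(v) = -3*v
T(a) = -4 - 4*a (T(a) = -4*(1 + a) = -4 - 4*a)
U = 48 (U = (-4 - 4*(-3))*(-1 + 7) = (-4 + 12)*6 = 8*6 = 48)
s(w, u) = 1/22 (s(w, u) = 1/(48 - 26) = 1/22)
-895 - (s(h(13), 41) + 3439) = -895 - (1/22 + 3439) = -895 - 1*75659/22 = -895 - 75659/22 = -95349/22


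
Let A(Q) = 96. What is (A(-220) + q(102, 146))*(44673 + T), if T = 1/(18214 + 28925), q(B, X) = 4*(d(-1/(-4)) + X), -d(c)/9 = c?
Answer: 1413019007708/47139 ≈ 2.9976e+7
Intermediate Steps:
d(c) = -9*c
q(B, X) = -9 + 4*X (q(B, X) = 4*(-(-9)/(-4) + X) = 4*(-(-9)*(-1)/4 + X) = 4*(-9*1/4 + X) = 4*(-9/4 + X) = -9 + 4*X)
T = 1/47139 ≈ 2.1214e-5
(A(-220) + q(102, 146))*(44673 + T) = (96 + (-9 + 4*146))*(44673 + 1/47139) = (96 + (-9 + 584))*(2105840548/47139) = (96 + 575)*(2105840548/47139) = 671*(2105840548/47139) = 1413019007708/47139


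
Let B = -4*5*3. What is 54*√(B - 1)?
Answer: 54*I*√61 ≈ 421.75*I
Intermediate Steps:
B = -60 (B = -20*3 = -60)
54*√(B - 1) = 54*√(-60 - 1) = 54*√(-61) = 54*(I*√61) = 54*I*√61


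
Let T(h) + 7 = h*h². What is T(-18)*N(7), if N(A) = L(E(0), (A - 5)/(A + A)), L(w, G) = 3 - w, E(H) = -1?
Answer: -23356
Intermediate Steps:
T(h) = -7 + h³ (T(h) = -7 + h*h² = -7 + h³)
N(A) = 4 (N(A) = 3 - 1*(-1) = 3 + 1 = 4)
T(-18)*N(7) = (-7 + (-18)³)*4 = (-7 - 5832)*4 = -5839*4 = -23356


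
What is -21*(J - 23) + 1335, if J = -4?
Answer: 1902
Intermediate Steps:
-21*(J - 23) + 1335 = -21*(-4 - 23) + 1335 = -21*(-27) + 1335 = 567 + 1335 = 1902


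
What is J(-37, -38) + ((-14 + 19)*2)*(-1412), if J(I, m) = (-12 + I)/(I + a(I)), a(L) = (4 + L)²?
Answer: -14854289/1052 ≈ -14120.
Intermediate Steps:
J(I, m) = (-12 + I)/(I + (4 + I)²)
J(-37, -38) + ((-14 + 19)*2)*(-1412) = (-12 - 37)/(-37 + (4 - 37)²) + ((-14 + 19)*2)*(-1412) = -49/(-37 + (-33)²) + (5*2)*(-1412) = -49/(-37 + 1089) + 10*(-1412) = -49/1052 - 14120 = -14854289/1052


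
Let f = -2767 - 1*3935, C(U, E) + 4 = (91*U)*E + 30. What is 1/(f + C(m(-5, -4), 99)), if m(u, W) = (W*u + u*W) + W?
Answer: 1/317648 ≈ 3.1481e-6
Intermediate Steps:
m(u, W) = W + 2*W*u (m(u, W) = (W*u + W*u) + W = 2*W*u + W = W + 2*W*u)
C(U, E) = 26 + 91*E*U (C(U, E) = -4 + ((91*U)*E + 30) = -4 + (91*E*U + 30) = -4 + (30 + 91*E*U) = 26 + 91*E*U)
f = -6702 (f = -2767 - 3935 = -6702)
1/(f + C(m(-5, -4), 99)) = 1/(-6702 + (26 + 91*99*(-4*(1 + 2*(-5))))) = 1/(-6702 + (26 + 91*99*(-4*(1 - 10)))) = 1/(-6702 + (26 + 91*99*(-4*(-9)))) = 1/(-6702 + (26 + 91*99*36)) = 1/(-6702 + (26 + 324324)) = 1/(-6702 + 324350) = 1/317648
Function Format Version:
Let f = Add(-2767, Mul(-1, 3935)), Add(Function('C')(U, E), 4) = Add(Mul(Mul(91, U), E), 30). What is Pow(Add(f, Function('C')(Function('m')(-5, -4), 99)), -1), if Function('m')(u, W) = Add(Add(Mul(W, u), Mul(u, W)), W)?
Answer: Rational(1, 317648) ≈ 3.1481e-6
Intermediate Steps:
Function('m')(u, W) = Add(W, Mul(2, W, u)) (Function('m')(u, W) = Add(Add(Mul(W, u), Mul(W, u)), W) = Add(Mul(2, W, u), W) = Add(W, Mul(2, W, u)))
Function('C')(U, E) = Add(26, Mul(91, E, U)) (Function('C')(U, E) = Add(-4, Add(Mul(Mul(91, U), E), 30)) = Add(-4, Add(Mul(91, E, U), 30)) = Add(-4, Add(30, Mul(91, E, U))) = Add(26, Mul(91, E, U)))
f = -6702 (f = Add(-2767, -3935) = -6702)
Pow(Add(f, Function('C')(Function('m')(-5, -4), 99)), -1) = Pow(Add(-6702, Add(26, Mul(91, 99, Mul(-4, Add(1, Mul(2, -5)))))), -1) = Pow(Add(-6702, Add(26, Mul(91, 99, Mul(-4, Add(1, -10))))), -1) = Pow(Add(-6702, Add(26, Mul(91, 99, Mul(-4, -9)))), -1) = Pow(Add(-6702, Add(26, Mul(91, 99, 36))), -1) = Pow(Add(-6702, Add(26, 324324)), -1) = Pow(Add(-6702, 324350), -1) = Pow(317648, -1) = Rational(1, 317648)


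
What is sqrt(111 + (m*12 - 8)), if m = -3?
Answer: sqrt(67) ≈ 8.1853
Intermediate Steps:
sqrt(111 + (m*12 - 8)) = sqrt(111 + (-3*12 - 8)) = sqrt(111 + (-36 - 8)) = sqrt(111 - 44) = sqrt(67)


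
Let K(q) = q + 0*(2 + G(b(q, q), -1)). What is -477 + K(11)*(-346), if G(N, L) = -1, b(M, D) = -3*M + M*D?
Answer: -4283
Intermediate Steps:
b(M, D) = -3*M + D*M
K(q) = q (K(q) = q + 0*(2 - 1) = q + 0*1 = q + 0 = q)
-477 + K(11)*(-346) = -477 + 11*(-346) = -477 - 3806 = -4283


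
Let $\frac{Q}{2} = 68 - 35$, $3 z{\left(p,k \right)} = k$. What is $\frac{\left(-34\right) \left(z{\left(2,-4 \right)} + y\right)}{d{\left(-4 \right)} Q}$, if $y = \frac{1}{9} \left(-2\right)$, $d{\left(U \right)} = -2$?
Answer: $- \frac{119}{297} \approx -0.40067$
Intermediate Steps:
$z{\left(p,k \right)} = \frac{k}{3}$
$y = - \frac{2}{9}$ ($y = \frac{1}{9} \left(-2\right) = - \frac{2}{9} \approx -0.22222$)
$Q = 66$ ($Q = 2 \left(68 - 35\right) = 2 \cdot 33 = 66$)
$\frac{\left(-34\right) \left(z{\left(2,-4 \right)} + y\right)}{d{\left(-4 \right)} Q} = \frac{\left(-34\right) \left(\frac{1}{3} \left(-4\right) - \frac{2}{9}\right)}{\left(-2\right) 66} = \frac{\left(-34\right) \left(- \frac{4}{3} - \frac{2}{9}\right)}{-132} = \left(-34\right) \left(- \frac{14}{9}\right) \left(- \frac{1}{132}\right) = \frac{476}{9} \left(- \frac{1}{132}\right) = - \frac{119}{297}$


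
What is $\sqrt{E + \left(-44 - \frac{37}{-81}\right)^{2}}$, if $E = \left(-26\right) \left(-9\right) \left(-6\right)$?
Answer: $\frac{\sqrt{3228085}}{81} \approx 22.181$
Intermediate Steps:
$E = -1404$ ($E = 234 \left(-6\right) = -1404$)
$\sqrt{E + \left(-44 - \frac{37}{-81}\right)^{2}} = \sqrt{-1404 + \left(-44 - \frac{37}{-81}\right)^{2}} = \sqrt{-1404 + \left(-44 - - \frac{37}{81}\right)^{2}} = \sqrt{-1404 + \left(-44 + \frac{37}{81}\right)^{2}} = \sqrt{-1404 + \left(- \frac{3527}{81}\right)^{2}} = \sqrt{-1404 + \frac{12439729}{6561}} = \sqrt{\frac{3228085}{6561}} = \frac{\sqrt{3228085}}{81}$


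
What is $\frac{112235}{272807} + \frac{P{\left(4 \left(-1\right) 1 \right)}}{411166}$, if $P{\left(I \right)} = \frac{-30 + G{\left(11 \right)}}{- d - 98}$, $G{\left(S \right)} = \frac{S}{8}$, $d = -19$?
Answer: $\frac{29165102991123}{70890784591984} \approx 0.41141$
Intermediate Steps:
$G{\left(S \right)} = \frac{S}{8}$ ($G{\left(S \right)} = S \frac{1}{8} = \frac{S}{8}$)
$P{\left(I \right)} = \frac{229}{632}$ ($P{\left(I \right)} = \frac{-30 + \frac{1}{8} \cdot 11}{\left(-1\right) \left(-19\right) - 98} = \frac{-30 + \frac{11}{8}}{19 - 98} = - \frac{229}{8 \left(-79\right)} = \left(- \frac{229}{8}\right) \left(- \frac{1}{79}\right) = \frac{229}{632}$)
$\frac{112235}{272807} + \frac{P{\left(4 \left(-1\right) 1 \right)}}{411166} = \frac{112235}{272807} + \frac{229}{632 \cdot 411166} = 112235 \cdot \frac{1}{272807} + \frac{229}{632} \cdot \frac{1}{411166} = \frac{112235}{272807} + \frac{229}{259856912} = \frac{29165102991123}{70890784591984}$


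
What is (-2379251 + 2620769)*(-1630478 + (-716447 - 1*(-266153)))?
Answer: -502543891896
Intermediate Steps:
(-2379251 + 2620769)*(-1630478 + (-716447 - 1*(-266153))) = 241518*(-1630478 + (-716447 + 266153)) = 241518*(-1630478 - 450294) = 241518*(-2080772) = -502543891896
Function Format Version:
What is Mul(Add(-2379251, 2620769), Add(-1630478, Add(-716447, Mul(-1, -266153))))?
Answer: -502543891896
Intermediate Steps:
Mul(Add(-2379251, 2620769), Add(-1630478, Add(-716447, Mul(-1, -266153)))) = Mul(241518, Add(-1630478, Add(-716447, 266153))) = Mul(241518, Add(-1630478, -450294)) = Mul(241518, -2080772) = -502543891896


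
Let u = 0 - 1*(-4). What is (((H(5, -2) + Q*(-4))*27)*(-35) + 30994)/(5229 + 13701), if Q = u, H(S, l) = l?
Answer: 24002/9465 ≈ 2.5359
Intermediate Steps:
u = 4 (u = 0 + 4 = 4)
Q = 4
(((H(5, -2) + Q*(-4))*27)*(-35) + 30994)/(5229 + 13701) = (((-2 + 4*(-4))*27)*(-35) + 30994)/(5229 + 13701) = (((-2 - 16)*27)*(-35) + 30994)/18930 = (-18*27*(-35) + 30994)*(1/18930) = (-486*(-35) + 30994)*(1/18930) = (17010 + 30994)*(1/18930) = 48004*(1/18930) = 24002/9465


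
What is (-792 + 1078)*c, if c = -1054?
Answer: -301444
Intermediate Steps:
(-792 + 1078)*c = (-792 + 1078)*(-1054) = 286*(-1054) = -301444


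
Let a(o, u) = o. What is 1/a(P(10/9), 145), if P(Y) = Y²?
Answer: 81/100 ≈ 0.81000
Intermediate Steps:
1/a(P(10/9), 145) = 1/((10/9)²) = 1/(100/81) = 81/100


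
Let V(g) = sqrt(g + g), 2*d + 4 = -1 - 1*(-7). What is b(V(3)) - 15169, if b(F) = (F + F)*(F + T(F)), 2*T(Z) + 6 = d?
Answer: -15157 - 5*sqrt(6) ≈ -15169.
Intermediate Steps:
d = 1 (d = -2 + (-1 - 1*(-7))/2 = -2 + (-1 + 7)/2 = -2 + (1/2)*6 = -2 + 3 = 1)
T(Z) = -5/2 (T(Z) = -3 + (1/2)*1 = -3 + 1/2 = -5/2)
V(g) = sqrt(2)*sqrt(g) (V(g) = sqrt(2*g) = sqrt(2)*sqrt(g))
b(F) = 2*F*(-5/2 + F) (b(F) = (F + F)*(F - 5/2) = (2*F)*(-5/2 + F) = 2*F*(-5/2 + F))
b(V(3)) - 15169 = (sqrt(2)*sqrt(3))*(-5 + 2*(sqrt(2)*sqrt(3))) - 15169 = sqrt(6)*(-5 + 2*sqrt(6)) - 15169 = -15169 + sqrt(6)*(-5 + 2*sqrt(6))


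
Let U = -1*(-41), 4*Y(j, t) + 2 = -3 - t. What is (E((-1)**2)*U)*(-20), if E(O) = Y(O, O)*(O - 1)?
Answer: 0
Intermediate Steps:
Y(j, t) = -5/4 - t/4 (Y(j, t) = -1/2 + (-3 - t)/4 = -1/2 + (-3/4 - t/4) = -5/4 - t/4)
E(O) = (-1 + O)*(-5/4 - O/4) (E(O) = (-5/4 - O/4)*(O - 1) = (-5/4 - O/4)*(-1 + O) = (-1 + O)*(-5/4 - O/4))
U = 41
(E((-1)**2)*U)*(-20) = (-(-1 + (-1)**2)*(5 + (-1)**2)/4*41)*(-20) = (-(-1 + 1)*(5 + 1)/4*41)*(-20) = (-1/4*0*6*41)*(-20) = (0*41)*(-20) = 0*(-20) = 0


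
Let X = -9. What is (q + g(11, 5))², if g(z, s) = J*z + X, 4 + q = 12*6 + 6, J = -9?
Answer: 1156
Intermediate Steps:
q = 74 (q = -4 + (12*6 + 6) = -4 + (72 + 6) = -4 + 78 = 74)
g(z, s) = -9 - 9*z (g(z, s) = -9*z - 9 = -9 - 9*z)
(q + g(11, 5))² = (74 + (-9 - 9*11))² = (74 + (-9 - 99))² = (74 - 108)² = (-34)² = 1156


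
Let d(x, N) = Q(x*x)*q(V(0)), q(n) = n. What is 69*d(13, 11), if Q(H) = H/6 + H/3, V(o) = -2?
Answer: -11661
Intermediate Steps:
Q(H) = H/2 (Q(H) = H*(⅙) + H*(⅓) = H/6 + H/3 = H/2)
d(x, N) = -x² (d(x, N) = ((x*x)/2)*(-2) = (x²/2)*(-2) = -x²)
69*d(13, 11) = 69*(-1*13²) = 69*(-1*169) = 69*(-169) = -11661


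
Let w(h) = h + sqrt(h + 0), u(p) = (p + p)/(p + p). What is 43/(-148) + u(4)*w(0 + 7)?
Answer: 993/148 + sqrt(7) ≈ 9.3552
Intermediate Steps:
u(p) = 1 (u(p) = (2*p)/((2*p)) = (2*p)*(1/(2*p)) = 1)
w(h) = h + sqrt(h)
43/(-148) + u(4)*w(0 + 7) = 43/(-148) + 1*((0 + 7) + sqrt(0 + 7)) = 43*(-1/148) + 1*(7 + sqrt(7)) = -43/148 + (7 + sqrt(7)) = 993/148 + sqrt(7)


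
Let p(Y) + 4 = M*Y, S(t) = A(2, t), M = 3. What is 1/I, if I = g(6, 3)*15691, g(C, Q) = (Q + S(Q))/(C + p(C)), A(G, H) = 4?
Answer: 20/109837 ≈ 0.00018209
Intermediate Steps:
S(t) = 4
p(Y) = -4 + 3*Y
g(C, Q) = (4 + Q)/(-4 + 4*C) (g(C, Q) = (Q + 4)/(C + (-4 + 3*C)) = (4 + Q)/(-4 + 4*C))
I = 109837/20 (I = ((4 + 3)/(4*(-1 + 6)))*15691 = ((¼)*7/5)*15691 = ((¼)*(⅕)*7)*15691 = (7/20)*15691 = 109837/20 ≈ 5491.9)
1/I = 1/(109837/20) = 20/109837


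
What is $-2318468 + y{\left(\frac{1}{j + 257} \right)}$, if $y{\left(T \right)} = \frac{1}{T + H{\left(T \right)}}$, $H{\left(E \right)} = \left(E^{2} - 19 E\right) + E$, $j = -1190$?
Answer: $- \frac{36774668927}{15862} \approx -2.3184 \cdot 10^{6}$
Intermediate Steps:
$H{\left(E \right)} = E^{2} - 18 E$
$y{\left(T \right)} = \frac{1}{T + T \left(-18 + T\right)}$
$-2318468 + y{\left(\frac{1}{j + 257} \right)} = -2318468 + \frac{1}{\frac{1}{-1190 + 257} \left(-17 + \frac{1}{-1190 + 257}\right)} = -2318468 + \frac{1}{\frac{1}{-933} \left(-17 + \frac{1}{-933}\right)} = -2318468 + \frac{1}{\left(- \frac{1}{933}\right) \left(-17 - \frac{1}{933}\right)} = -2318468 - \frac{933}{- \frac{15862}{933}} = -2318468 - - \frac{870489}{15862} = -2318468 + \frac{870489}{15862} = - \frac{36774668927}{15862}$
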